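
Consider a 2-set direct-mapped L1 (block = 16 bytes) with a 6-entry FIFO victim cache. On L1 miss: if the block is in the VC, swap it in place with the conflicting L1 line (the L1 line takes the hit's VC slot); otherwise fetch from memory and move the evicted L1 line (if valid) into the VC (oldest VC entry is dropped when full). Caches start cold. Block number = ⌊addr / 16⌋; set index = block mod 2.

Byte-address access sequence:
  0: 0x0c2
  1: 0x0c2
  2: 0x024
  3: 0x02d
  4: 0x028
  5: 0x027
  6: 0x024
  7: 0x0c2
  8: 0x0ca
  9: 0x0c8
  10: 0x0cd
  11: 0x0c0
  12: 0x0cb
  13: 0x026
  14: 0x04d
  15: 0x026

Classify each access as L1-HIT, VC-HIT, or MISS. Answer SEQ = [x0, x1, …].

SEQ = [MISS, L1-HIT, MISS, L1-HIT, L1-HIT, L1-HIT, L1-HIT, VC-HIT, L1-HIT, L1-HIT, L1-HIT, L1-HIT, L1-HIT, VC-HIT, MISS, VC-HIT]

  [0] addr=0xc2 blk=12 s=0: MISS | VC []
  [1] addr=0xc2 blk=12 s=0: L1-HIT | VC []
  [2] addr=0x24 blk=2 s=0: MISS | VC [12]
  [3] addr=0x2d blk=2 s=0: L1-HIT | VC [12]
  [4] addr=0x28 blk=2 s=0: L1-HIT | VC [12]
  [5] addr=0x27 blk=2 s=0: L1-HIT | VC [12]
  [6] addr=0x24 blk=2 s=0: L1-HIT | VC [12]
  [7] addr=0xc2 blk=12 s=0: VC-HIT | VC [2]
  [8] addr=0xca blk=12 s=0: L1-HIT | VC [2]
  [9] addr=0xc8 blk=12 s=0: L1-HIT | VC [2]
  [10] addr=0xcd blk=12 s=0: L1-HIT | VC [2]
  [11] addr=0xc0 blk=12 s=0: L1-HIT | VC [2]
  [12] addr=0xcb blk=12 s=0: L1-HIT | VC [2]
  [13] addr=0x26 blk=2 s=0: VC-HIT | VC [12]
  [14] addr=0x4d blk=4 s=0: MISS | VC [12, 2]
  [15] addr=0x26 blk=2 s=0: VC-HIT | VC [12, 4]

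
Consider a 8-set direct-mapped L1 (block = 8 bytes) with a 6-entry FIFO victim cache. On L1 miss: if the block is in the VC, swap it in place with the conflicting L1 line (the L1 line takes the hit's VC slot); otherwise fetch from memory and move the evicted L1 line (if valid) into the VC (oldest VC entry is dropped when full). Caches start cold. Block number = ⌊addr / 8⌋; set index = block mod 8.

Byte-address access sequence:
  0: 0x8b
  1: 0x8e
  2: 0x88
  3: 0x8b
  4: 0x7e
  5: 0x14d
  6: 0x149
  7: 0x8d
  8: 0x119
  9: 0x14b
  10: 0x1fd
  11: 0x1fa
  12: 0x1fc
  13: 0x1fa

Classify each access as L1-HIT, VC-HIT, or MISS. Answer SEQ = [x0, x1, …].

0: 0x8b (blk 17, set 1) → MISS  vc=[]
1: 0x8e (blk 17, set 1) → L1-HIT  vc=[]
2: 0x88 (blk 17, set 1) → L1-HIT  vc=[]
3: 0x8b (blk 17, set 1) → L1-HIT  vc=[]
4: 0x7e (blk 15, set 7) → MISS  vc=[]
5: 0x14d (blk 41, set 1) → MISS  vc=[17]
6: 0x149 (blk 41, set 1) → L1-HIT  vc=[17]
7: 0x8d (blk 17, set 1) → VC-HIT  vc=[41]
8: 0x119 (blk 35, set 3) → MISS  vc=[41]
9: 0x14b (blk 41, set 1) → VC-HIT  vc=[17]
10: 0x1fd (blk 63, set 7) → MISS  vc=[17, 15]
11: 0x1fa (blk 63, set 7) → L1-HIT  vc=[17, 15]
12: 0x1fc (blk 63, set 7) → L1-HIT  vc=[17, 15]
13: 0x1fa (blk 63, set 7) → L1-HIT  vc=[17, 15]

SEQ = [MISS, L1-HIT, L1-HIT, L1-HIT, MISS, MISS, L1-HIT, VC-HIT, MISS, VC-HIT, MISS, L1-HIT, L1-HIT, L1-HIT]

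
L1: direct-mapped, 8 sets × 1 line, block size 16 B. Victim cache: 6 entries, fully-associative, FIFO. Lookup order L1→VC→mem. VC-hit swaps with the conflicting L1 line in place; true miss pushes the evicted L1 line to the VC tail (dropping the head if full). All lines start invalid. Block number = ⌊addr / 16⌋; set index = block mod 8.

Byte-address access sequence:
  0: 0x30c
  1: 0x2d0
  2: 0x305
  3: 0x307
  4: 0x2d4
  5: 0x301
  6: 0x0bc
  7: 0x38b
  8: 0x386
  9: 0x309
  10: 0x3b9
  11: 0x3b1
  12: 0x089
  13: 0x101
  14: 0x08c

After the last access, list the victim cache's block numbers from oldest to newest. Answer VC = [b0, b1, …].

0: 0x30c (blk 48, set 0) → MISS  vc=[]
1: 0x2d0 (blk 45, set 5) → MISS  vc=[]
2: 0x305 (blk 48, set 0) → L1-HIT  vc=[]
3: 0x307 (blk 48, set 0) → L1-HIT  vc=[]
4: 0x2d4 (blk 45, set 5) → L1-HIT  vc=[]
5: 0x301 (blk 48, set 0) → L1-HIT  vc=[]
6: 0xbc (blk 11, set 3) → MISS  vc=[]
7: 0x38b (blk 56, set 0) → MISS  vc=[48]
8: 0x386 (blk 56, set 0) → L1-HIT  vc=[48]
9: 0x309 (blk 48, set 0) → VC-HIT  vc=[56]
10: 0x3b9 (blk 59, set 3) → MISS  vc=[56, 11]
11: 0x3b1 (blk 59, set 3) → L1-HIT  vc=[56, 11]
12: 0x89 (blk 8, set 0) → MISS  vc=[56, 11, 48]
13: 0x101 (blk 16, set 0) → MISS  vc=[56, 11, 48, 8]
14: 0x8c (blk 8, set 0) → VC-HIT  vc=[56, 11, 48, 16]

VC = [56, 11, 48, 16]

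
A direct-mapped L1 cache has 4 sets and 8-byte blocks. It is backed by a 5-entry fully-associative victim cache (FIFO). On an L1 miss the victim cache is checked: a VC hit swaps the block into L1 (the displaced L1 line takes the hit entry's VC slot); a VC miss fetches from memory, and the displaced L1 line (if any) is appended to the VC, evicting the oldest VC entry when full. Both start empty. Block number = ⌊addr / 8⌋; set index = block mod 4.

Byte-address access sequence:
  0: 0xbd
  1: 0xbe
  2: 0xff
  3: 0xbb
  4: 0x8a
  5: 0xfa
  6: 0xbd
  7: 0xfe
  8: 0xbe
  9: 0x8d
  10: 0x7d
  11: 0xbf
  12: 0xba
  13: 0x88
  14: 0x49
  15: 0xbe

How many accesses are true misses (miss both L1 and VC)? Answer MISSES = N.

0: 0xbd (blk 23, set 3) → MISS  vc=[]
1: 0xbe (blk 23, set 3) → L1-HIT  vc=[]
2: 0xff (blk 31, set 3) → MISS  vc=[23]
3: 0xbb (blk 23, set 3) → VC-HIT  vc=[31]
4: 0x8a (blk 17, set 1) → MISS  vc=[31]
5: 0xfa (blk 31, set 3) → VC-HIT  vc=[23]
6: 0xbd (blk 23, set 3) → VC-HIT  vc=[31]
7: 0xfe (blk 31, set 3) → VC-HIT  vc=[23]
8: 0xbe (blk 23, set 3) → VC-HIT  vc=[31]
9: 0x8d (blk 17, set 1) → L1-HIT  vc=[31]
10: 0x7d (blk 15, set 3) → MISS  vc=[31, 23]
11: 0xbf (blk 23, set 3) → VC-HIT  vc=[31, 15]
12: 0xba (blk 23, set 3) → L1-HIT  vc=[31, 15]
13: 0x88 (blk 17, set 1) → L1-HIT  vc=[31, 15]
14: 0x49 (blk 9, set 1) → MISS  vc=[31, 15, 17]
15: 0xbe (blk 23, set 3) → L1-HIT  vc=[31, 15, 17]

MISSES = 5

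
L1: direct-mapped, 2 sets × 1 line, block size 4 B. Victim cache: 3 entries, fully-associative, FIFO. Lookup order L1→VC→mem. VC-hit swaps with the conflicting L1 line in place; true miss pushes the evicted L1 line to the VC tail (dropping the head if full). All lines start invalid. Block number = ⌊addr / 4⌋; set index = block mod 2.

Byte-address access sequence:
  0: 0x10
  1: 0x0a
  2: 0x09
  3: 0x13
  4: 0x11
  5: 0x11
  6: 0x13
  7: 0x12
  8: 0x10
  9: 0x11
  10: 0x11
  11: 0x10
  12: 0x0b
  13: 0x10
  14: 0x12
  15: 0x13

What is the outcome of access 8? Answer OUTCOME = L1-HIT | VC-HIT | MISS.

0: 0x10 (blk 4, set 0) → MISS  vc=[]
1: 0xa (blk 2, set 0) → MISS  vc=[4]
2: 0x9 (blk 2, set 0) → L1-HIT  vc=[4]
3: 0x13 (blk 4, set 0) → VC-HIT  vc=[2]
4: 0x11 (blk 4, set 0) → L1-HIT  vc=[2]
5: 0x11 (blk 4, set 0) → L1-HIT  vc=[2]
6: 0x13 (blk 4, set 0) → L1-HIT  vc=[2]
7: 0x12 (blk 4, set 0) → L1-HIT  vc=[2]
8: 0x10 (blk 4, set 0) → L1-HIT  vc=[2]
9: 0x11 (blk 4, set 0) → L1-HIT  vc=[2]
10: 0x11 (blk 4, set 0) → L1-HIT  vc=[2]
11: 0x10 (blk 4, set 0) → L1-HIT  vc=[2]
12: 0xb (blk 2, set 0) → VC-HIT  vc=[4]
13: 0x10 (blk 4, set 0) → VC-HIT  vc=[2]
14: 0x12 (blk 4, set 0) → L1-HIT  vc=[2]
15: 0x13 (blk 4, set 0) → L1-HIT  vc=[2]

OUTCOME = L1-HIT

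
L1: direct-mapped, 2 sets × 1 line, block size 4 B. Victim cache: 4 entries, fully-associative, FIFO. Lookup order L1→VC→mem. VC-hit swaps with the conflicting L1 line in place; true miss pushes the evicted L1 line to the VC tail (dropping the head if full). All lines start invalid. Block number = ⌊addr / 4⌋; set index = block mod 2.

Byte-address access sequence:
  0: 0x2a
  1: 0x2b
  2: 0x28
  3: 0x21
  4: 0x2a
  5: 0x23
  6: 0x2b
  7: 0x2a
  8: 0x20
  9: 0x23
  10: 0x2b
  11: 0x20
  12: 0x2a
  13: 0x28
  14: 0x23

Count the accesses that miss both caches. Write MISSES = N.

#0 0x2a→b10/s0 MISS; vc=[]
#1 0x2b→b10/s0 L1-HIT; vc=[]
#2 0x28→b10/s0 L1-HIT; vc=[]
#3 0x21→b8/s0 MISS; vc=[10]
#4 0x2a→b10/s0 VC-HIT; vc=[8]
#5 0x23→b8/s0 VC-HIT; vc=[10]
#6 0x2b→b10/s0 VC-HIT; vc=[8]
#7 0x2a→b10/s0 L1-HIT; vc=[8]
#8 0x20→b8/s0 VC-HIT; vc=[10]
#9 0x23→b8/s0 L1-HIT; vc=[10]
#10 0x2b→b10/s0 VC-HIT; vc=[8]
#11 0x20→b8/s0 VC-HIT; vc=[10]
#12 0x2a→b10/s0 VC-HIT; vc=[8]
#13 0x28→b10/s0 L1-HIT; vc=[8]
#14 0x23→b8/s0 VC-HIT; vc=[10]

MISSES = 2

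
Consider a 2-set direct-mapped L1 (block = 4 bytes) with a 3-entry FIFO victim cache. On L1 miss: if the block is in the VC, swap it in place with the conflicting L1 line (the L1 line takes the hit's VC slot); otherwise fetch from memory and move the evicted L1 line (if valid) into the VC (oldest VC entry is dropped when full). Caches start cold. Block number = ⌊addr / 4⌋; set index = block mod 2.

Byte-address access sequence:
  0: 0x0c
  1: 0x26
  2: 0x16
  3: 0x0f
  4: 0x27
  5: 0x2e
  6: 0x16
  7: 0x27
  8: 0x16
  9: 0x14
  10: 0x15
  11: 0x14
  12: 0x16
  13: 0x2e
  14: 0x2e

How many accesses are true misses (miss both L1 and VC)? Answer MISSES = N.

#0 0xc→b3/s1 MISS; vc=[]
#1 0x26→b9/s1 MISS; vc=[3]
#2 0x16→b5/s1 MISS; vc=[3,9]
#3 0xf→b3/s1 VC-HIT; vc=[5,9]
#4 0x27→b9/s1 VC-HIT; vc=[5,3]
#5 0x2e→b11/s1 MISS; vc=[5,3,9]
#6 0x16→b5/s1 VC-HIT; vc=[11,3,9]
#7 0x27→b9/s1 VC-HIT; vc=[11,3,5]
#8 0x16→b5/s1 VC-HIT; vc=[11,3,9]
#9 0x14→b5/s1 L1-HIT; vc=[11,3,9]
#10 0x15→b5/s1 L1-HIT; vc=[11,3,9]
#11 0x14→b5/s1 L1-HIT; vc=[11,3,9]
#12 0x16→b5/s1 L1-HIT; vc=[11,3,9]
#13 0x2e→b11/s1 VC-HIT; vc=[5,3,9]
#14 0x2e→b11/s1 L1-HIT; vc=[5,3,9]

MISSES = 4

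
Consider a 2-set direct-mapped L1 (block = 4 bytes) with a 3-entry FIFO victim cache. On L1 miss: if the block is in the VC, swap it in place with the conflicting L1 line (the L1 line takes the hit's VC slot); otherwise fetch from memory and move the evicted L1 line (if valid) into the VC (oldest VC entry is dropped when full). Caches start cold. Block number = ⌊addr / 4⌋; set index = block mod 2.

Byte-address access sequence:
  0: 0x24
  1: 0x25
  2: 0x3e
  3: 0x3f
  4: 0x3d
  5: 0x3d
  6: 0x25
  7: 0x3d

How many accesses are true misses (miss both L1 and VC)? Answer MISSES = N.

MISSES = 2

0: 0x24 (blk 9, set 1) → MISS  vc=[]
1: 0x25 (blk 9, set 1) → L1-HIT  vc=[]
2: 0x3e (blk 15, set 1) → MISS  vc=[9]
3: 0x3f (blk 15, set 1) → L1-HIT  vc=[9]
4: 0x3d (blk 15, set 1) → L1-HIT  vc=[9]
5: 0x3d (blk 15, set 1) → L1-HIT  vc=[9]
6: 0x25 (blk 9, set 1) → VC-HIT  vc=[15]
7: 0x3d (blk 15, set 1) → VC-HIT  vc=[9]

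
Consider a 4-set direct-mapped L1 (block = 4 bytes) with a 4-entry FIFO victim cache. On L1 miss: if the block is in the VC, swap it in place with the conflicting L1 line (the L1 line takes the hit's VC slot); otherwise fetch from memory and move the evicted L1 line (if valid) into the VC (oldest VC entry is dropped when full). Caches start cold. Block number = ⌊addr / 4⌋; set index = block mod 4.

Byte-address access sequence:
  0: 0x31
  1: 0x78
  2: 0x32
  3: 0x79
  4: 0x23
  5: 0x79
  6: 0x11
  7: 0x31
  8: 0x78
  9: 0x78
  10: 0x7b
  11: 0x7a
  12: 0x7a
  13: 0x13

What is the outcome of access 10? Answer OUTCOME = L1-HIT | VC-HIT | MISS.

OUTCOME = L1-HIT

  [0] addr=0x31 blk=12 s=0: MISS | VC []
  [1] addr=0x78 blk=30 s=2: MISS | VC []
  [2] addr=0x32 blk=12 s=0: L1-HIT | VC []
  [3] addr=0x79 blk=30 s=2: L1-HIT | VC []
  [4] addr=0x23 blk=8 s=0: MISS | VC [12]
  [5] addr=0x79 blk=30 s=2: L1-HIT | VC [12]
  [6] addr=0x11 blk=4 s=0: MISS | VC [12, 8]
  [7] addr=0x31 blk=12 s=0: VC-HIT | VC [4, 8]
  [8] addr=0x78 blk=30 s=2: L1-HIT | VC [4, 8]
  [9] addr=0x78 blk=30 s=2: L1-HIT | VC [4, 8]
  [10] addr=0x7b blk=30 s=2: L1-HIT | VC [4, 8]
  [11] addr=0x7a blk=30 s=2: L1-HIT | VC [4, 8]
  [12] addr=0x7a blk=30 s=2: L1-HIT | VC [4, 8]
  [13] addr=0x13 blk=4 s=0: VC-HIT | VC [12, 8]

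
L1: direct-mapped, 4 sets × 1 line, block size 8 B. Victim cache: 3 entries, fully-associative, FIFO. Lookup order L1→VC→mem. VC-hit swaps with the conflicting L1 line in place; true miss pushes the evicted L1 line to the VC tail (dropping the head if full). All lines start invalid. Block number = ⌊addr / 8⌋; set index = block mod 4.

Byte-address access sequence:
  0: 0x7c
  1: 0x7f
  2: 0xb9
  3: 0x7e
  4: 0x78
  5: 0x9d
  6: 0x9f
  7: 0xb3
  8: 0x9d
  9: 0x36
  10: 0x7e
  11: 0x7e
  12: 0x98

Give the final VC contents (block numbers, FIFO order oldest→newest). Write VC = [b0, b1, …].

VC = [23, 15, 22]

  [0] addr=0x7c blk=15 s=3: MISS | VC []
  [1] addr=0x7f blk=15 s=3: L1-HIT | VC []
  [2] addr=0xb9 blk=23 s=3: MISS | VC [15]
  [3] addr=0x7e blk=15 s=3: VC-HIT | VC [23]
  [4] addr=0x78 blk=15 s=3: L1-HIT | VC [23]
  [5] addr=0x9d blk=19 s=3: MISS | VC [23, 15]
  [6] addr=0x9f blk=19 s=3: L1-HIT | VC [23, 15]
  [7] addr=0xb3 blk=22 s=2: MISS | VC [23, 15]
  [8] addr=0x9d blk=19 s=3: L1-HIT | VC [23, 15]
  [9] addr=0x36 blk=6 s=2: MISS | VC [23, 15, 22]
  [10] addr=0x7e blk=15 s=3: VC-HIT | VC [23, 19, 22]
  [11] addr=0x7e blk=15 s=3: L1-HIT | VC [23, 19, 22]
  [12] addr=0x98 blk=19 s=3: VC-HIT | VC [23, 15, 22]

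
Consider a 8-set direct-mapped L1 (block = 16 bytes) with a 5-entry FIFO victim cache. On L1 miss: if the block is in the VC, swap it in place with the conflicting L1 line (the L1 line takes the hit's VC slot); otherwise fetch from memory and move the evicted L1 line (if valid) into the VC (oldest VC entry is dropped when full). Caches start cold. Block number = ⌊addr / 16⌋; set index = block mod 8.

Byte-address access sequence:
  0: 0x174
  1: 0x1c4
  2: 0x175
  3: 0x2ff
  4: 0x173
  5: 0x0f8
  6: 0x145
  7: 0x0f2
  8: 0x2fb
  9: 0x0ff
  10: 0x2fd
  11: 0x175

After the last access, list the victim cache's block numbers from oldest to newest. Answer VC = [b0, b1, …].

VC = [15, 47, 28]

0: 0x174 (blk 23, set 7) → MISS  vc=[]
1: 0x1c4 (blk 28, set 4) → MISS  vc=[]
2: 0x175 (blk 23, set 7) → L1-HIT  vc=[]
3: 0x2ff (blk 47, set 7) → MISS  vc=[23]
4: 0x173 (blk 23, set 7) → VC-HIT  vc=[47]
5: 0xf8 (blk 15, set 7) → MISS  vc=[47, 23]
6: 0x145 (blk 20, set 4) → MISS  vc=[47, 23, 28]
7: 0xf2 (blk 15, set 7) → L1-HIT  vc=[47, 23, 28]
8: 0x2fb (blk 47, set 7) → VC-HIT  vc=[15, 23, 28]
9: 0xff (blk 15, set 7) → VC-HIT  vc=[47, 23, 28]
10: 0x2fd (blk 47, set 7) → VC-HIT  vc=[15, 23, 28]
11: 0x175 (blk 23, set 7) → VC-HIT  vc=[15, 47, 28]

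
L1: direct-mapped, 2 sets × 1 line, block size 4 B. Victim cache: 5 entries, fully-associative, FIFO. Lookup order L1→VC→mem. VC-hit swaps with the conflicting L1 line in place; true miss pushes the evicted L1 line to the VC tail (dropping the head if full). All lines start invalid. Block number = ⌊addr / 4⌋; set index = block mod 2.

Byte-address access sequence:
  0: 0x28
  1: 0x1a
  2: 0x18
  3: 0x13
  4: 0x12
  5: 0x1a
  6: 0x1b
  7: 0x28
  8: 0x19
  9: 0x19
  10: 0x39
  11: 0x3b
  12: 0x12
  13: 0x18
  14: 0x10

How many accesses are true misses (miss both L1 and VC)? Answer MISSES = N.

#0 0x28→b10/s0 MISS; vc=[]
#1 0x1a→b6/s0 MISS; vc=[10]
#2 0x18→b6/s0 L1-HIT; vc=[10]
#3 0x13→b4/s0 MISS; vc=[10,6]
#4 0x12→b4/s0 L1-HIT; vc=[10,6]
#5 0x1a→b6/s0 VC-HIT; vc=[10,4]
#6 0x1b→b6/s0 L1-HIT; vc=[10,4]
#7 0x28→b10/s0 VC-HIT; vc=[6,4]
#8 0x19→b6/s0 VC-HIT; vc=[10,4]
#9 0x19→b6/s0 L1-HIT; vc=[10,4]
#10 0x39→b14/s0 MISS; vc=[10,4,6]
#11 0x3b→b14/s0 L1-HIT; vc=[10,4,6]
#12 0x12→b4/s0 VC-HIT; vc=[10,14,6]
#13 0x18→b6/s0 VC-HIT; vc=[10,14,4]
#14 0x10→b4/s0 VC-HIT; vc=[10,14,6]

MISSES = 4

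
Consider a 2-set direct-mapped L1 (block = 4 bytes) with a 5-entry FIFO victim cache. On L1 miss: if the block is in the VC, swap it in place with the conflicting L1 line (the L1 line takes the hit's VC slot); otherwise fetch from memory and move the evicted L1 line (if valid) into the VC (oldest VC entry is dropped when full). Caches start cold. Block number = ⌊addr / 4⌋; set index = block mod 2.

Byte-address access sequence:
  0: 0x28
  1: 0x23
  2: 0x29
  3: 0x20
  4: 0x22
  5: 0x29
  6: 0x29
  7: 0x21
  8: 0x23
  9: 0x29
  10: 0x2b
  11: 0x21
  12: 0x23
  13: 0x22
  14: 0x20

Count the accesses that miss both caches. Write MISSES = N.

MISSES = 2

#0 0x28→b10/s0 MISS; vc=[]
#1 0x23→b8/s0 MISS; vc=[10]
#2 0x29→b10/s0 VC-HIT; vc=[8]
#3 0x20→b8/s0 VC-HIT; vc=[10]
#4 0x22→b8/s0 L1-HIT; vc=[10]
#5 0x29→b10/s0 VC-HIT; vc=[8]
#6 0x29→b10/s0 L1-HIT; vc=[8]
#7 0x21→b8/s0 VC-HIT; vc=[10]
#8 0x23→b8/s0 L1-HIT; vc=[10]
#9 0x29→b10/s0 VC-HIT; vc=[8]
#10 0x2b→b10/s0 L1-HIT; vc=[8]
#11 0x21→b8/s0 VC-HIT; vc=[10]
#12 0x23→b8/s0 L1-HIT; vc=[10]
#13 0x22→b8/s0 L1-HIT; vc=[10]
#14 0x20→b8/s0 L1-HIT; vc=[10]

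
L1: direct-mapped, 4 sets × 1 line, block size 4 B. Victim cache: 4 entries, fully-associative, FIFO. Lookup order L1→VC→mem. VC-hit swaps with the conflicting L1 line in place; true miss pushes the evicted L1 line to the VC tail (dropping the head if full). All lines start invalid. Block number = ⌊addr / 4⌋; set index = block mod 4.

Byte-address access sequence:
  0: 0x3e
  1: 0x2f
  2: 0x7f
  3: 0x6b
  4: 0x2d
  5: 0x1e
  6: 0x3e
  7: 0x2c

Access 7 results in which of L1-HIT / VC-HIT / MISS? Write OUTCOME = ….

OUTCOME = VC-HIT

#0 0x3e→b15/s3 MISS; vc=[]
#1 0x2f→b11/s3 MISS; vc=[15]
#2 0x7f→b31/s3 MISS; vc=[15,11]
#3 0x6b→b26/s2 MISS; vc=[15,11]
#4 0x2d→b11/s3 VC-HIT; vc=[15,31]
#5 0x1e→b7/s3 MISS; vc=[15,31,11]
#6 0x3e→b15/s3 VC-HIT; vc=[7,31,11]
#7 0x2c→b11/s3 VC-HIT; vc=[7,31,15]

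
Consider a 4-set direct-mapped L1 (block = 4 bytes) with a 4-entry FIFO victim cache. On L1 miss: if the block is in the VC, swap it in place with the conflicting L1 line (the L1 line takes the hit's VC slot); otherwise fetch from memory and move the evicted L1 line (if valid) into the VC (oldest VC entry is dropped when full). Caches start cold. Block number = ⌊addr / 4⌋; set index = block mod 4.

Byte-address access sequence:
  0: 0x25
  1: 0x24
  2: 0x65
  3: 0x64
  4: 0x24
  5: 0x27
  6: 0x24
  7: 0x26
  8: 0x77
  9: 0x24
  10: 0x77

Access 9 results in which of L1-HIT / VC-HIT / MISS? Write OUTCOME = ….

OUTCOME = VC-HIT

0: 0x25 (blk 9, set 1) → MISS  vc=[]
1: 0x24 (blk 9, set 1) → L1-HIT  vc=[]
2: 0x65 (blk 25, set 1) → MISS  vc=[9]
3: 0x64 (blk 25, set 1) → L1-HIT  vc=[9]
4: 0x24 (blk 9, set 1) → VC-HIT  vc=[25]
5: 0x27 (blk 9, set 1) → L1-HIT  vc=[25]
6: 0x24 (blk 9, set 1) → L1-HIT  vc=[25]
7: 0x26 (blk 9, set 1) → L1-HIT  vc=[25]
8: 0x77 (blk 29, set 1) → MISS  vc=[25, 9]
9: 0x24 (blk 9, set 1) → VC-HIT  vc=[25, 29]
10: 0x77 (blk 29, set 1) → VC-HIT  vc=[25, 9]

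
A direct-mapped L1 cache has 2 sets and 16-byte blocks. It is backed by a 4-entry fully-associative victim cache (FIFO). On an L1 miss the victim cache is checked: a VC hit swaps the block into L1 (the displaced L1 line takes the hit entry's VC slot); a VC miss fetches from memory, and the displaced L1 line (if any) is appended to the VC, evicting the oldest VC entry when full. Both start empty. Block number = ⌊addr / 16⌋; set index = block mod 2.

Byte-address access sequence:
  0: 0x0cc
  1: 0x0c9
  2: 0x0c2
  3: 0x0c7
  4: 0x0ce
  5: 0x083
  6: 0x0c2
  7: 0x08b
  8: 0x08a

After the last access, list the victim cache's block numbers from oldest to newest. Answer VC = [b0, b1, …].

#0 0xcc→b12/s0 MISS; vc=[]
#1 0xc9→b12/s0 L1-HIT; vc=[]
#2 0xc2→b12/s0 L1-HIT; vc=[]
#3 0xc7→b12/s0 L1-HIT; vc=[]
#4 0xce→b12/s0 L1-HIT; vc=[]
#5 0x83→b8/s0 MISS; vc=[12]
#6 0xc2→b12/s0 VC-HIT; vc=[8]
#7 0x8b→b8/s0 VC-HIT; vc=[12]
#8 0x8a→b8/s0 L1-HIT; vc=[12]

VC = [12]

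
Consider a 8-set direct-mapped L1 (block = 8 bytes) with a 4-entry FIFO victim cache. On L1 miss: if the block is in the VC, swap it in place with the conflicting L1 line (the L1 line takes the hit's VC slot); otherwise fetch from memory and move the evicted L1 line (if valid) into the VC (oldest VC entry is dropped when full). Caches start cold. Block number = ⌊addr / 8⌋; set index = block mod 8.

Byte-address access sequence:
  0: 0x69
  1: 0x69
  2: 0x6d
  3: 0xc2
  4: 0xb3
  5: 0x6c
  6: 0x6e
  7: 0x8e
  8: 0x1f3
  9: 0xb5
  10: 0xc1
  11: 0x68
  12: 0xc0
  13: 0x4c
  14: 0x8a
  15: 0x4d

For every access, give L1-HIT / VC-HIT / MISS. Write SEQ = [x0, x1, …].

SEQ = [MISS, L1-HIT, L1-HIT, MISS, MISS, L1-HIT, L1-HIT, MISS, MISS, VC-HIT, L1-HIT, L1-HIT, L1-HIT, MISS, VC-HIT, VC-HIT]

#0 0x69→b13/s5 MISS; vc=[]
#1 0x69→b13/s5 L1-HIT; vc=[]
#2 0x6d→b13/s5 L1-HIT; vc=[]
#3 0xc2→b24/s0 MISS; vc=[]
#4 0xb3→b22/s6 MISS; vc=[]
#5 0x6c→b13/s5 L1-HIT; vc=[]
#6 0x6e→b13/s5 L1-HIT; vc=[]
#7 0x8e→b17/s1 MISS; vc=[]
#8 0x1f3→b62/s6 MISS; vc=[22]
#9 0xb5→b22/s6 VC-HIT; vc=[62]
#10 0xc1→b24/s0 L1-HIT; vc=[62]
#11 0x68→b13/s5 L1-HIT; vc=[62]
#12 0xc0→b24/s0 L1-HIT; vc=[62]
#13 0x4c→b9/s1 MISS; vc=[62,17]
#14 0x8a→b17/s1 VC-HIT; vc=[62,9]
#15 0x4d→b9/s1 VC-HIT; vc=[62,17]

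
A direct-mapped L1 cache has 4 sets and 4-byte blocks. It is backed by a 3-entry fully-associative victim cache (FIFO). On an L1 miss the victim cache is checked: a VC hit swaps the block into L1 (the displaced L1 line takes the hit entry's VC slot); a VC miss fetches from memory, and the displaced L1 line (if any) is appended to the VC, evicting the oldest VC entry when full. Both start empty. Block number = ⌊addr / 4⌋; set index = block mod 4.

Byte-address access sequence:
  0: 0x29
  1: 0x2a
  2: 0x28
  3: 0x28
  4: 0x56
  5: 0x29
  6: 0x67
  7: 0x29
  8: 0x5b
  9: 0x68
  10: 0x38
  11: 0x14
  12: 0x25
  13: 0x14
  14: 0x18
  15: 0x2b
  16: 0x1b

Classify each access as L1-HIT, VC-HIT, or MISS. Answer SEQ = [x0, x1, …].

SEQ = [MISS, L1-HIT, L1-HIT, L1-HIT, MISS, L1-HIT, MISS, L1-HIT, MISS, MISS, MISS, MISS, MISS, VC-HIT, MISS, MISS, VC-HIT]

0: 0x29 (blk 10, set 2) → MISS  vc=[]
1: 0x2a (blk 10, set 2) → L1-HIT  vc=[]
2: 0x28 (blk 10, set 2) → L1-HIT  vc=[]
3: 0x28 (blk 10, set 2) → L1-HIT  vc=[]
4: 0x56 (blk 21, set 1) → MISS  vc=[]
5: 0x29 (blk 10, set 2) → L1-HIT  vc=[]
6: 0x67 (blk 25, set 1) → MISS  vc=[21]
7: 0x29 (blk 10, set 2) → L1-HIT  vc=[21]
8: 0x5b (blk 22, set 2) → MISS  vc=[21, 10]
9: 0x68 (blk 26, set 2) → MISS  vc=[21, 10, 22]
10: 0x38 (blk 14, set 2) → MISS  vc=[10, 22, 26]
11: 0x14 (blk 5, set 1) → MISS  vc=[22, 26, 25]
12: 0x25 (blk 9, set 1) → MISS  vc=[26, 25, 5]
13: 0x14 (blk 5, set 1) → VC-HIT  vc=[26, 25, 9]
14: 0x18 (blk 6, set 2) → MISS  vc=[25, 9, 14]
15: 0x2b (blk 10, set 2) → MISS  vc=[9, 14, 6]
16: 0x1b (blk 6, set 2) → VC-HIT  vc=[9, 14, 10]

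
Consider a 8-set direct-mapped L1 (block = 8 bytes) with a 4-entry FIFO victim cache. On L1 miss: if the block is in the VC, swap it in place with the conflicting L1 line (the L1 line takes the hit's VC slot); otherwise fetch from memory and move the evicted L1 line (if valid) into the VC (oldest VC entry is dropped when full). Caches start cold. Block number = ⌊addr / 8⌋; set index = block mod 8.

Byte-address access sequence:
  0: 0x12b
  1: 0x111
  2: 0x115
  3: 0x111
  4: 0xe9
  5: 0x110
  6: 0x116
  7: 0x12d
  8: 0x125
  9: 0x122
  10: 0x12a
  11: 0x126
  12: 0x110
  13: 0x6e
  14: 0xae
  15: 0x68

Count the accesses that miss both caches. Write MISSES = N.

MISSES = 6

  [0] addr=0x12b blk=37 s=5: MISS | VC []
  [1] addr=0x111 blk=34 s=2: MISS | VC []
  [2] addr=0x115 blk=34 s=2: L1-HIT | VC []
  [3] addr=0x111 blk=34 s=2: L1-HIT | VC []
  [4] addr=0xe9 blk=29 s=5: MISS | VC [37]
  [5] addr=0x110 blk=34 s=2: L1-HIT | VC [37]
  [6] addr=0x116 blk=34 s=2: L1-HIT | VC [37]
  [7] addr=0x12d blk=37 s=5: VC-HIT | VC [29]
  [8] addr=0x125 blk=36 s=4: MISS | VC [29]
  [9] addr=0x122 blk=36 s=4: L1-HIT | VC [29]
  [10] addr=0x12a blk=37 s=5: L1-HIT | VC [29]
  [11] addr=0x126 blk=36 s=4: L1-HIT | VC [29]
  [12] addr=0x110 blk=34 s=2: L1-HIT | VC [29]
  [13] addr=0x6e blk=13 s=5: MISS | VC [29, 37]
  [14] addr=0xae blk=21 s=5: MISS | VC [29, 37, 13]
  [15] addr=0x68 blk=13 s=5: VC-HIT | VC [29, 37, 21]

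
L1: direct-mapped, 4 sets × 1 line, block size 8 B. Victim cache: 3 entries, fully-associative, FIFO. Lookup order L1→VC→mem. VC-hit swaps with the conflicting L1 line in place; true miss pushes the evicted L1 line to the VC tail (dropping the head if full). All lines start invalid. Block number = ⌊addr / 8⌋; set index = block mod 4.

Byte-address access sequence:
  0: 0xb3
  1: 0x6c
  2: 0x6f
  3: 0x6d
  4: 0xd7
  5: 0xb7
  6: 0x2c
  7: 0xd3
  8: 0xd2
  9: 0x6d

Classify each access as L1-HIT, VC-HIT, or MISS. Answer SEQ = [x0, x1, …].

SEQ = [MISS, MISS, L1-HIT, L1-HIT, MISS, VC-HIT, MISS, VC-HIT, L1-HIT, VC-HIT]

#0 0xb3→b22/s2 MISS; vc=[]
#1 0x6c→b13/s1 MISS; vc=[]
#2 0x6f→b13/s1 L1-HIT; vc=[]
#3 0x6d→b13/s1 L1-HIT; vc=[]
#4 0xd7→b26/s2 MISS; vc=[22]
#5 0xb7→b22/s2 VC-HIT; vc=[26]
#6 0x2c→b5/s1 MISS; vc=[26,13]
#7 0xd3→b26/s2 VC-HIT; vc=[22,13]
#8 0xd2→b26/s2 L1-HIT; vc=[22,13]
#9 0x6d→b13/s1 VC-HIT; vc=[22,5]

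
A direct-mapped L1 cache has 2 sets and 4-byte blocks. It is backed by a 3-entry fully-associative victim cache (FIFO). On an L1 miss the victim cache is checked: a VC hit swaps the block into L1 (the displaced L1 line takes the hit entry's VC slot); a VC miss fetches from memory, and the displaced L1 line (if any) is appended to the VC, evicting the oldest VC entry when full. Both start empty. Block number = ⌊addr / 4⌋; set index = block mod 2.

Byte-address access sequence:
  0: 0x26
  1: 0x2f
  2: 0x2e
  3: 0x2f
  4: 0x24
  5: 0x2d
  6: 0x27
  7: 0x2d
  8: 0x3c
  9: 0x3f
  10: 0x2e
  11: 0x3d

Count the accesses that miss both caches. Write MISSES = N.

0: 0x26 (blk 9, set 1) → MISS  vc=[]
1: 0x2f (blk 11, set 1) → MISS  vc=[9]
2: 0x2e (blk 11, set 1) → L1-HIT  vc=[9]
3: 0x2f (blk 11, set 1) → L1-HIT  vc=[9]
4: 0x24 (blk 9, set 1) → VC-HIT  vc=[11]
5: 0x2d (blk 11, set 1) → VC-HIT  vc=[9]
6: 0x27 (blk 9, set 1) → VC-HIT  vc=[11]
7: 0x2d (blk 11, set 1) → VC-HIT  vc=[9]
8: 0x3c (blk 15, set 1) → MISS  vc=[9, 11]
9: 0x3f (blk 15, set 1) → L1-HIT  vc=[9, 11]
10: 0x2e (blk 11, set 1) → VC-HIT  vc=[9, 15]
11: 0x3d (blk 15, set 1) → VC-HIT  vc=[9, 11]

MISSES = 3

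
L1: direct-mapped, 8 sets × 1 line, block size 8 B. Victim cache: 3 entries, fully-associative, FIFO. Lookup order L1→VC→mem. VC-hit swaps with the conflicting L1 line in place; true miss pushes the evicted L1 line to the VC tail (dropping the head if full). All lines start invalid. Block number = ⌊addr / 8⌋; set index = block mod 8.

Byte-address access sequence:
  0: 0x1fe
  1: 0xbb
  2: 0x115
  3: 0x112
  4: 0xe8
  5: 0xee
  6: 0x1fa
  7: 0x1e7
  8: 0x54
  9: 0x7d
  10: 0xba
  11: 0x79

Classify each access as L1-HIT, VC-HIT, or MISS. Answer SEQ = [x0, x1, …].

#0 0x1fe→b63/s7 MISS; vc=[]
#1 0xbb→b23/s7 MISS; vc=[63]
#2 0x115→b34/s2 MISS; vc=[63]
#3 0x112→b34/s2 L1-HIT; vc=[63]
#4 0xe8→b29/s5 MISS; vc=[63]
#5 0xee→b29/s5 L1-HIT; vc=[63]
#6 0x1fa→b63/s7 VC-HIT; vc=[23]
#7 0x1e7→b60/s4 MISS; vc=[23]
#8 0x54→b10/s2 MISS; vc=[23,34]
#9 0x7d→b15/s7 MISS; vc=[23,34,63]
#10 0xba→b23/s7 VC-HIT; vc=[15,34,63]
#11 0x79→b15/s7 VC-HIT; vc=[23,34,63]

SEQ = [MISS, MISS, MISS, L1-HIT, MISS, L1-HIT, VC-HIT, MISS, MISS, MISS, VC-HIT, VC-HIT]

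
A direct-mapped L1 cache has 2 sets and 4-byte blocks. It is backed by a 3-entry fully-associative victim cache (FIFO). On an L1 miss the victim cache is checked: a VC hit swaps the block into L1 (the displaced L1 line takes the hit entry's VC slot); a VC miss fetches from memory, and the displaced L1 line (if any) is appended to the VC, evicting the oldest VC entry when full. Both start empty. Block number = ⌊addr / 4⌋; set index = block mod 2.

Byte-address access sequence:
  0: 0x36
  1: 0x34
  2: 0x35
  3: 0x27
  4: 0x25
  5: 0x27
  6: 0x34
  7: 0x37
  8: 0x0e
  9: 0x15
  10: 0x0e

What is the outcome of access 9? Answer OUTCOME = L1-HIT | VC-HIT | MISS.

OUTCOME = MISS

0: 0x36 (blk 13, set 1) → MISS  vc=[]
1: 0x34 (blk 13, set 1) → L1-HIT  vc=[]
2: 0x35 (blk 13, set 1) → L1-HIT  vc=[]
3: 0x27 (blk 9, set 1) → MISS  vc=[13]
4: 0x25 (blk 9, set 1) → L1-HIT  vc=[13]
5: 0x27 (blk 9, set 1) → L1-HIT  vc=[13]
6: 0x34 (blk 13, set 1) → VC-HIT  vc=[9]
7: 0x37 (blk 13, set 1) → L1-HIT  vc=[9]
8: 0xe (blk 3, set 1) → MISS  vc=[9, 13]
9: 0x15 (blk 5, set 1) → MISS  vc=[9, 13, 3]
10: 0xe (blk 3, set 1) → VC-HIT  vc=[9, 13, 5]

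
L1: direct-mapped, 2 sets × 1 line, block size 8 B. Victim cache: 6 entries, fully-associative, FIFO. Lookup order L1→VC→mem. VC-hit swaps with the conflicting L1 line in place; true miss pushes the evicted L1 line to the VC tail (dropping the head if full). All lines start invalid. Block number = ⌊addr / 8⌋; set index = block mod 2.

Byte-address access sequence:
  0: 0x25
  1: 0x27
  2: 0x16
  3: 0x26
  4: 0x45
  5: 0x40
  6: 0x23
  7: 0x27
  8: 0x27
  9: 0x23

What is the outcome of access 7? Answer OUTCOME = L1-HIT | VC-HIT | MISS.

  [0] addr=0x25 blk=4 s=0: MISS | VC []
  [1] addr=0x27 blk=4 s=0: L1-HIT | VC []
  [2] addr=0x16 blk=2 s=0: MISS | VC [4]
  [3] addr=0x26 blk=4 s=0: VC-HIT | VC [2]
  [4] addr=0x45 blk=8 s=0: MISS | VC [2, 4]
  [5] addr=0x40 blk=8 s=0: L1-HIT | VC [2, 4]
  [6] addr=0x23 blk=4 s=0: VC-HIT | VC [2, 8]
  [7] addr=0x27 blk=4 s=0: L1-HIT | VC [2, 8]
  [8] addr=0x27 blk=4 s=0: L1-HIT | VC [2, 8]
  [9] addr=0x23 blk=4 s=0: L1-HIT | VC [2, 8]

OUTCOME = L1-HIT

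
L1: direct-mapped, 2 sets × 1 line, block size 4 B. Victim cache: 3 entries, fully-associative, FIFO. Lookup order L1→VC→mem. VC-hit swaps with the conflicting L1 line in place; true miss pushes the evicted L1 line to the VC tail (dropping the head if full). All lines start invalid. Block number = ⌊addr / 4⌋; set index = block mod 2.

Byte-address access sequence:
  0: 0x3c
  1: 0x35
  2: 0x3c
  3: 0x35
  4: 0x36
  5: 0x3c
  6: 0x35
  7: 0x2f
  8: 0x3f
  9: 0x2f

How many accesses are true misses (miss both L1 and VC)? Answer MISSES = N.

MISSES = 3

  [0] addr=0x3c blk=15 s=1: MISS | VC []
  [1] addr=0x35 blk=13 s=1: MISS | VC [15]
  [2] addr=0x3c blk=15 s=1: VC-HIT | VC [13]
  [3] addr=0x35 blk=13 s=1: VC-HIT | VC [15]
  [4] addr=0x36 blk=13 s=1: L1-HIT | VC [15]
  [5] addr=0x3c blk=15 s=1: VC-HIT | VC [13]
  [6] addr=0x35 blk=13 s=1: VC-HIT | VC [15]
  [7] addr=0x2f blk=11 s=1: MISS | VC [15, 13]
  [8] addr=0x3f blk=15 s=1: VC-HIT | VC [11, 13]
  [9] addr=0x2f blk=11 s=1: VC-HIT | VC [15, 13]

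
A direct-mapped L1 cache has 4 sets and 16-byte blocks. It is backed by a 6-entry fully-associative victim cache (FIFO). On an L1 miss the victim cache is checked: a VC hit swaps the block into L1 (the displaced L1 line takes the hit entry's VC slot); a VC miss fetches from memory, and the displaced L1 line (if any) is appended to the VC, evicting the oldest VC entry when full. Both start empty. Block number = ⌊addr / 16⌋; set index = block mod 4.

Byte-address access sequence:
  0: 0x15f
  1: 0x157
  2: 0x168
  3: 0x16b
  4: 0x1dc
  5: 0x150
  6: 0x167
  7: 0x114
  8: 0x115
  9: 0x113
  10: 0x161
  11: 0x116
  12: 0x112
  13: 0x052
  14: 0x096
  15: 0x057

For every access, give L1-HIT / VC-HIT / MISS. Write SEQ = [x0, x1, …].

SEQ = [MISS, L1-HIT, MISS, L1-HIT, MISS, VC-HIT, L1-HIT, MISS, L1-HIT, L1-HIT, L1-HIT, L1-HIT, L1-HIT, MISS, MISS, VC-HIT]

#0 0x15f→b21/s1 MISS; vc=[]
#1 0x157→b21/s1 L1-HIT; vc=[]
#2 0x168→b22/s2 MISS; vc=[]
#3 0x16b→b22/s2 L1-HIT; vc=[]
#4 0x1dc→b29/s1 MISS; vc=[21]
#5 0x150→b21/s1 VC-HIT; vc=[29]
#6 0x167→b22/s2 L1-HIT; vc=[29]
#7 0x114→b17/s1 MISS; vc=[29,21]
#8 0x115→b17/s1 L1-HIT; vc=[29,21]
#9 0x113→b17/s1 L1-HIT; vc=[29,21]
#10 0x161→b22/s2 L1-HIT; vc=[29,21]
#11 0x116→b17/s1 L1-HIT; vc=[29,21]
#12 0x112→b17/s1 L1-HIT; vc=[29,21]
#13 0x52→b5/s1 MISS; vc=[29,21,17]
#14 0x96→b9/s1 MISS; vc=[29,21,17,5]
#15 0x57→b5/s1 VC-HIT; vc=[29,21,17,9]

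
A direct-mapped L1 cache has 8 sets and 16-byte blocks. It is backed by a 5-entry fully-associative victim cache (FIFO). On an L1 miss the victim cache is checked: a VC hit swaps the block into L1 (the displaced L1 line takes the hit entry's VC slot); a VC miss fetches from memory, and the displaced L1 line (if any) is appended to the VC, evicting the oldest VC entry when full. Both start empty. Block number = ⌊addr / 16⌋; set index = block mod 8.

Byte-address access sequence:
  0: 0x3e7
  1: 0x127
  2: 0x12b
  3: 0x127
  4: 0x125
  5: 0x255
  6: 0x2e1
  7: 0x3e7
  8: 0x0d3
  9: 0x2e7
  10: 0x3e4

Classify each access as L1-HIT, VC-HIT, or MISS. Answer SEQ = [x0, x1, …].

SEQ = [MISS, MISS, L1-HIT, L1-HIT, L1-HIT, MISS, MISS, VC-HIT, MISS, VC-HIT, VC-HIT]

#0 0x3e7→b62/s6 MISS; vc=[]
#1 0x127→b18/s2 MISS; vc=[]
#2 0x12b→b18/s2 L1-HIT; vc=[]
#3 0x127→b18/s2 L1-HIT; vc=[]
#4 0x125→b18/s2 L1-HIT; vc=[]
#5 0x255→b37/s5 MISS; vc=[]
#6 0x2e1→b46/s6 MISS; vc=[62]
#7 0x3e7→b62/s6 VC-HIT; vc=[46]
#8 0xd3→b13/s5 MISS; vc=[46,37]
#9 0x2e7→b46/s6 VC-HIT; vc=[62,37]
#10 0x3e4→b62/s6 VC-HIT; vc=[46,37]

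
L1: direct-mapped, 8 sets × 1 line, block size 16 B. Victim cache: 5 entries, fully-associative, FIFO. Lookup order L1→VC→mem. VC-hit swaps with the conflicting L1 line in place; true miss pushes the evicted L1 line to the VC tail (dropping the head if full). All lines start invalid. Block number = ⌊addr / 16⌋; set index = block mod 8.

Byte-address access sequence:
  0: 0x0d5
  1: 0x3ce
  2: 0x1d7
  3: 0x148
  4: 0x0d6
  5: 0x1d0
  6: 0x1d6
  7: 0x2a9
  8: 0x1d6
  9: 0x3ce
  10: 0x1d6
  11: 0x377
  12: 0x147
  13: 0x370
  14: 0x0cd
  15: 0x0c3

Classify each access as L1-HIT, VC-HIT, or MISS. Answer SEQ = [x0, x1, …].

0: 0xd5 (blk 13, set 5) → MISS  vc=[]
1: 0x3ce (blk 60, set 4) → MISS  vc=[]
2: 0x1d7 (blk 29, set 5) → MISS  vc=[13]
3: 0x148 (blk 20, set 4) → MISS  vc=[13, 60]
4: 0xd6 (blk 13, set 5) → VC-HIT  vc=[29, 60]
5: 0x1d0 (blk 29, set 5) → VC-HIT  vc=[13, 60]
6: 0x1d6 (blk 29, set 5) → L1-HIT  vc=[13, 60]
7: 0x2a9 (blk 42, set 2) → MISS  vc=[13, 60]
8: 0x1d6 (blk 29, set 5) → L1-HIT  vc=[13, 60]
9: 0x3ce (blk 60, set 4) → VC-HIT  vc=[13, 20]
10: 0x1d6 (blk 29, set 5) → L1-HIT  vc=[13, 20]
11: 0x377 (blk 55, set 7) → MISS  vc=[13, 20]
12: 0x147 (blk 20, set 4) → VC-HIT  vc=[13, 60]
13: 0x370 (blk 55, set 7) → L1-HIT  vc=[13, 60]
14: 0xcd (blk 12, set 4) → MISS  vc=[13, 60, 20]
15: 0xc3 (blk 12, set 4) → L1-HIT  vc=[13, 60, 20]

SEQ = [MISS, MISS, MISS, MISS, VC-HIT, VC-HIT, L1-HIT, MISS, L1-HIT, VC-HIT, L1-HIT, MISS, VC-HIT, L1-HIT, MISS, L1-HIT]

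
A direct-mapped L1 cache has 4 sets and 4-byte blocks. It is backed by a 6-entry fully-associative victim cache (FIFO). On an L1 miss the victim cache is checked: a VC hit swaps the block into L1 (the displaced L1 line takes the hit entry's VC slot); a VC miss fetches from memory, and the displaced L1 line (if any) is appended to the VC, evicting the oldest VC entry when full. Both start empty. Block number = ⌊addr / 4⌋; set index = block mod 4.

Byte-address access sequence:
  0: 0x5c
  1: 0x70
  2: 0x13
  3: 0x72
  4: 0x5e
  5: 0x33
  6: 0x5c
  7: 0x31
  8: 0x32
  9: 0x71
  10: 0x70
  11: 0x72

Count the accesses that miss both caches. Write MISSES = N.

MISSES = 4

#0 0x5c→b23/s3 MISS; vc=[]
#1 0x70→b28/s0 MISS; vc=[]
#2 0x13→b4/s0 MISS; vc=[28]
#3 0x72→b28/s0 VC-HIT; vc=[4]
#4 0x5e→b23/s3 L1-HIT; vc=[4]
#5 0x33→b12/s0 MISS; vc=[4,28]
#6 0x5c→b23/s3 L1-HIT; vc=[4,28]
#7 0x31→b12/s0 L1-HIT; vc=[4,28]
#8 0x32→b12/s0 L1-HIT; vc=[4,28]
#9 0x71→b28/s0 VC-HIT; vc=[4,12]
#10 0x70→b28/s0 L1-HIT; vc=[4,12]
#11 0x72→b28/s0 L1-HIT; vc=[4,12]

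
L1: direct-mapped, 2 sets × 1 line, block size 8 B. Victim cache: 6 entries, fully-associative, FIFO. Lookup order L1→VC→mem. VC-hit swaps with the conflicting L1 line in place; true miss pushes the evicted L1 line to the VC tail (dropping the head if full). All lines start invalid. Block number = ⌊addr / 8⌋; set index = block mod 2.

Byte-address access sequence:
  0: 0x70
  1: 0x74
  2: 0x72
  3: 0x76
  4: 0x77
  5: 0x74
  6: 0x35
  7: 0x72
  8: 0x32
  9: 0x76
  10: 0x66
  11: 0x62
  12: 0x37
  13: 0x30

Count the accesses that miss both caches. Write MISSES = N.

MISSES = 3

  [0] addr=0x70 blk=14 s=0: MISS | VC []
  [1] addr=0x74 blk=14 s=0: L1-HIT | VC []
  [2] addr=0x72 blk=14 s=0: L1-HIT | VC []
  [3] addr=0x76 blk=14 s=0: L1-HIT | VC []
  [4] addr=0x77 blk=14 s=0: L1-HIT | VC []
  [5] addr=0x74 blk=14 s=0: L1-HIT | VC []
  [6] addr=0x35 blk=6 s=0: MISS | VC [14]
  [7] addr=0x72 blk=14 s=0: VC-HIT | VC [6]
  [8] addr=0x32 blk=6 s=0: VC-HIT | VC [14]
  [9] addr=0x76 blk=14 s=0: VC-HIT | VC [6]
  [10] addr=0x66 blk=12 s=0: MISS | VC [6, 14]
  [11] addr=0x62 blk=12 s=0: L1-HIT | VC [6, 14]
  [12] addr=0x37 blk=6 s=0: VC-HIT | VC [12, 14]
  [13] addr=0x30 blk=6 s=0: L1-HIT | VC [12, 14]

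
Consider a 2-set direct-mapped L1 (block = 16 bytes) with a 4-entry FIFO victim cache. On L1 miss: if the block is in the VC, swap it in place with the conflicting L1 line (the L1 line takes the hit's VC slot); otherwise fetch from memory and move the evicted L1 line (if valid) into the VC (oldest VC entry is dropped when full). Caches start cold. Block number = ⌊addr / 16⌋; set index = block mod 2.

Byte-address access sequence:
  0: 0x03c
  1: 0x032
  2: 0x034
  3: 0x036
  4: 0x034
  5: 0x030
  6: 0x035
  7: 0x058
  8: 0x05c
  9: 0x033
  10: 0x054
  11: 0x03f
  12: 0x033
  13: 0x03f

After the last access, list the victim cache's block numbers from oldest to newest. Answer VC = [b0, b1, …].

0: 0x3c (blk 3, set 1) → MISS  vc=[]
1: 0x32 (blk 3, set 1) → L1-HIT  vc=[]
2: 0x34 (blk 3, set 1) → L1-HIT  vc=[]
3: 0x36 (blk 3, set 1) → L1-HIT  vc=[]
4: 0x34 (blk 3, set 1) → L1-HIT  vc=[]
5: 0x30 (blk 3, set 1) → L1-HIT  vc=[]
6: 0x35 (blk 3, set 1) → L1-HIT  vc=[]
7: 0x58 (blk 5, set 1) → MISS  vc=[3]
8: 0x5c (blk 5, set 1) → L1-HIT  vc=[3]
9: 0x33 (blk 3, set 1) → VC-HIT  vc=[5]
10: 0x54 (blk 5, set 1) → VC-HIT  vc=[3]
11: 0x3f (blk 3, set 1) → VC-HIT  vc=[5]
12: 0x33 (blk 3, set 1) → L1-HIT  vc=[5]
13: 0x3f (blk 3, set 1) → L1-HIT  vc=[5]

VC = [5]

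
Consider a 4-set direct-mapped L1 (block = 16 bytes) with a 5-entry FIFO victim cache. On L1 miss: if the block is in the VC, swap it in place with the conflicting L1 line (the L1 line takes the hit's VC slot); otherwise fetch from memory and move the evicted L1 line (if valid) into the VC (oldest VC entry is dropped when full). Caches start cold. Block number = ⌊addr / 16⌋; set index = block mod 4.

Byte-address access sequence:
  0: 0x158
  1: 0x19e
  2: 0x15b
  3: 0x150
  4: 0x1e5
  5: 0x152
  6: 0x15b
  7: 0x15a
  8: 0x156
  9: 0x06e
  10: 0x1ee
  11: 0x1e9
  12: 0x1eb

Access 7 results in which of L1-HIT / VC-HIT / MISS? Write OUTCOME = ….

OUTCOME = L1-HIT

0: 0x158 (blk 21, set 1) → MISS  vc=[]
1: 0x19e (blk 25, set 1) → MISS  vc=[21]
2: 0x15b (blk 21, set 1) → VC-HIT  vc=[25]
3: 0x150 (blk 21, set 1) → L1-HIT  vc=[25]
4: 0x1e5 (blk 30, set 2) → MISS  vc=[25]
5: 0x152 (blk 21, set 1) → L1-HIT  vc=[25]
6: 0x15b (blk 21, set 1) → L1-HIT  vc=[25]
7: 0x15a (blk 21, set 1) → L1-HIT  vc=[25]
8: 0x156 (blk 21, set 1) → L1-HIT  vc=[25]
9: 0x6e (blk 6, set 2) → MISS  vc=[25, 30]
10: 0x1ee (blk 30, set 2) → VC-HIT  vc=[25, 6]
11: 0x1e9 (blk 30, set 2) → L1-HIT  vc=[25, 6]
12: 0x1eb (blk 30, set 2) → L1-HIT  vc=[25, 6]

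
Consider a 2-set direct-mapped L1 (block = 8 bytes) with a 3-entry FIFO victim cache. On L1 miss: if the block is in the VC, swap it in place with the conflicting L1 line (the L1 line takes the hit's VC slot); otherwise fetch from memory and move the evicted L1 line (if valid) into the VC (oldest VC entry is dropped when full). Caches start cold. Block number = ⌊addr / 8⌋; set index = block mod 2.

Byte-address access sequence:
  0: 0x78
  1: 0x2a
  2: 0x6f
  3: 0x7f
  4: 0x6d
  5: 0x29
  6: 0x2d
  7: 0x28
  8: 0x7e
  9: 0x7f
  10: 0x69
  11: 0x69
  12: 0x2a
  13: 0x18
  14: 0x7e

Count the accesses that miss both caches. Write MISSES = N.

0: 0x78 (blk 15, set 1) → MISS  vc=[]
1: 0x2a (blk 5, set 1) → MISS  vc=[15]
2: 0x6f (blk 13, set 1) → MISS  vc=[15, 5]
3: 0x7f (blk 15, set 1) → VC-HIT  vc=[13, 5]
4: 0x6d (blk 13, set 1) → VC-HIT  vc=[15, 5]
5: 0x29 (blk 5, set 1) → VC-HIT  vc=[15, 13]
6: 0x2d (blk 5, set 1) → L1-HIT  vc=[15, 13]
7: 0x28 (blk 5, set 1) → L1-HIT  vc=[15, 13]
8: 0x7e (blk 15, set 1) → VC-HIT  vc=[5, 13]
9: 0x7f (blk 15, set 1) → L1-HIT  vc=[5, 13]
10: 0x69 (blk 13, set 1) → VC-HIT  vc=[5, 15]
11: 0x69 (blk 13, set 1) → L1-HIT  vc=[5, 15]
12: 0x2a (blk 5, set 1) → VC-HIT  vc=[13, 15]
13: 0x18 (blk 3, set 1) → MISS  vc=[13, 15, 5]
14: 0x7e (blk 15, set 1) → VC-HIT  vc=[13, 3, 5]

MISSES = 4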